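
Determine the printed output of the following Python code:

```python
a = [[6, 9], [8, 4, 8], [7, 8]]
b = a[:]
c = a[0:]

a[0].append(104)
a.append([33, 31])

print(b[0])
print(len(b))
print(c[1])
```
[6, 9, 104]
3
[8, 4, 8]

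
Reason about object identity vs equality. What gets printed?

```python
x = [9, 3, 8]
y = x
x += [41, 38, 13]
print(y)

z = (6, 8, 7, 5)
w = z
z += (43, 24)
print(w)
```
[9, 3, 8, 41, 38, 13]
(6, 8, 7, 5)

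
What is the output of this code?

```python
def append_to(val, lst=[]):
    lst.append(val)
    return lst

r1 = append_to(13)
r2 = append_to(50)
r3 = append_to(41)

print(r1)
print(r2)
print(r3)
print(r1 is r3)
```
[13, 50, 41]
[13, 50, 41]
[13, 50, 41]
True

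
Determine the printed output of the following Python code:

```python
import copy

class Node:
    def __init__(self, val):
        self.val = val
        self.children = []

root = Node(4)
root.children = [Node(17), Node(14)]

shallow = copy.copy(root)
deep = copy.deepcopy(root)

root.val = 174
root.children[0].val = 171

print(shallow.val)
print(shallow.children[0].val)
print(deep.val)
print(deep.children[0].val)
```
4
171
4
17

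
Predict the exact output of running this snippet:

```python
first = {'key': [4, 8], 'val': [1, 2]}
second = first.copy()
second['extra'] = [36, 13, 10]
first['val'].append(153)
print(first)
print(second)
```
{'key': [4, 8], 'val': [1, 2, 153]}
{'key': [4, 8], 'val': [1, 2, 153], 'extra': [36, 13, 10]}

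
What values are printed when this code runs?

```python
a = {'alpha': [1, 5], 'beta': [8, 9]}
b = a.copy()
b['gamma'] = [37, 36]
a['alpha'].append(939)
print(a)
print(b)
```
{'alpha': [1, 5, 939], 'beta': [8, 9]}
{'alpha': [1, 5, 939], 'beta': [8, 9], 'gamma': [37, 36]}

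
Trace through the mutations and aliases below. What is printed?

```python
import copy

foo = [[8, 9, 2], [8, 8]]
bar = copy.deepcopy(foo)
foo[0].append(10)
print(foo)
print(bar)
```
[[8, 9, 2, 10], [8, 8]]
[[8, 9, 2], [8, 8]]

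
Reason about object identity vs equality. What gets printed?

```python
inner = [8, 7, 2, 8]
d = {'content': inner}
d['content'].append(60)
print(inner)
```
[8, 7, 2, 8, 60]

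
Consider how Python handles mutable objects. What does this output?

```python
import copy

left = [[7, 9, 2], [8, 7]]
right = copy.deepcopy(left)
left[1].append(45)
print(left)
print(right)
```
[[7, 9, 2], [8, 7, 45]]
[[7, 9, 2], [8, 7]]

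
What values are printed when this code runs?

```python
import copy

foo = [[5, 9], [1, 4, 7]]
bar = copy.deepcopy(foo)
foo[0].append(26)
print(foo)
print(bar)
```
[[5, 9, 26], [1, 4, 7]]
[[5, 9], [1, 4, 7]]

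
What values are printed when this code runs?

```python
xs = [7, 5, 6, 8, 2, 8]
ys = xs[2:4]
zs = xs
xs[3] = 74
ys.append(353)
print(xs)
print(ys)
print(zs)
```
[7, 5, 6, 74, 2, 8]
[6, 8, 353]
[7, 5, 6, 74, 2, 8]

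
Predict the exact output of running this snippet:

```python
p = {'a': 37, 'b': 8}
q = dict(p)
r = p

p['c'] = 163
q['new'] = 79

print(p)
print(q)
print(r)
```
{'a': 37, 'b': 8, 'c': 163}
{'a': 37, 'b': 8, 'new': 79}
{'a': 37, 'b': 8, 'c': 163}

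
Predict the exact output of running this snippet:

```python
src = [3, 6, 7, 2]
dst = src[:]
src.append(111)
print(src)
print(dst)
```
[3, 6, 7, 2, 111]
[3, 6, 7, 2]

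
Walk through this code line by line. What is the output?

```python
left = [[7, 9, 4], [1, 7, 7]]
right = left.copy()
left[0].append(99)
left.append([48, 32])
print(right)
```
[[7, 9, 4, 99], [1, 7, 7]]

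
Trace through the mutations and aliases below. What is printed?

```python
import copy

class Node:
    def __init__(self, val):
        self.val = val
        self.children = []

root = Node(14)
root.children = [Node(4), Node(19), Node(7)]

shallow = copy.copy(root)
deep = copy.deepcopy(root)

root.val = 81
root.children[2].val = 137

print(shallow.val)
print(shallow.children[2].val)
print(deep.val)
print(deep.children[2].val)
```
14
137
14
7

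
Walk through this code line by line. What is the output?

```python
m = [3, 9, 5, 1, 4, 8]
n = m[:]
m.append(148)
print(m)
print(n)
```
[3, 9, 5, 1, 4, 8, 148]
[3, 9, 5, 1, 4, 8]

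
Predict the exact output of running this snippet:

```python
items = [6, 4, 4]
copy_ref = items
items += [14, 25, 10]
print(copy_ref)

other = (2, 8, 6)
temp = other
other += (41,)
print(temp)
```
[6, 4, 4, 14, 25, 10]
(2, 8, 6)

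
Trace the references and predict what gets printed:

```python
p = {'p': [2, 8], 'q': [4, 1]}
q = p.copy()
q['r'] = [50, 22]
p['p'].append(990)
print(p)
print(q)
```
{'p': [2, 8, 990], 'q': [4, 1]}
{'p': [2, 8, 990], 'q': [4, 1], 'r': [50, 22]}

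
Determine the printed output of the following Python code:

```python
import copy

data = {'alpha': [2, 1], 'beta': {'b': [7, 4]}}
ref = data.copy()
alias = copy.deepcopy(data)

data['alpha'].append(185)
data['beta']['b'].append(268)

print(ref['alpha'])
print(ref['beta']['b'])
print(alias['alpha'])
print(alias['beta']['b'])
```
[2, 1, 185]
[7, 4, 268]
[2, 1]
[7, 4]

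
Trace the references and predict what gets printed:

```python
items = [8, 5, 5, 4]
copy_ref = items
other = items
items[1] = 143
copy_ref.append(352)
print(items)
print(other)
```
[8, 143, 5, 4, 352]
[8, 143, 5, 4, 352]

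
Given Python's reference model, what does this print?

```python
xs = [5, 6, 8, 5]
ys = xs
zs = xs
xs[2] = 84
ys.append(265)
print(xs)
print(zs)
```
[5, 6, 84, 5, 265]
[5, 6, 84, 5, 265]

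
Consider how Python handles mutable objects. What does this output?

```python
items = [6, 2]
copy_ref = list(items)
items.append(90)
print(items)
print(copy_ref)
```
[6, 2, 90]
[6, 2]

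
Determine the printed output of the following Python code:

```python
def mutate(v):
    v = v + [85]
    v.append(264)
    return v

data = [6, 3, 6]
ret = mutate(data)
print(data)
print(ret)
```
[6, 3, 6]
[6, 3, 6, 85, 264]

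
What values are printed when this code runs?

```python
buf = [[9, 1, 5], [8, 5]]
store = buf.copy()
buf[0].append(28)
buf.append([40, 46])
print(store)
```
[[9, 1, 5, 28], [8, 5]]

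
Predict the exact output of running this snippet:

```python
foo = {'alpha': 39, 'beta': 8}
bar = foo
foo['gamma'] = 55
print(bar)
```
{'alpha': 39, 'beta': 8, 'gamma': 55}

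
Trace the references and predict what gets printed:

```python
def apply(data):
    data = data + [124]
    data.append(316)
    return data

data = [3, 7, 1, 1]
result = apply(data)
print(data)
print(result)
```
[3, 7, 1, 1]
[3, 7, 1, 1, 124, 316]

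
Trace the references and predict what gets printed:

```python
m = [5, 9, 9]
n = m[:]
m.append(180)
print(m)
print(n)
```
[5, 9, 9, 180]
[5, 9, 9]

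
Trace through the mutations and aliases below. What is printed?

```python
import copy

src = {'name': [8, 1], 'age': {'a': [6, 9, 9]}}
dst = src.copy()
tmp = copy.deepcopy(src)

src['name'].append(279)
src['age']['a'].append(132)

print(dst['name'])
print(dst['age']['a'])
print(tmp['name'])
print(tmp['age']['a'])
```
[8, 1, 279]
[6, 9, 9, 132]
[8, 1]
[6, 9, 9]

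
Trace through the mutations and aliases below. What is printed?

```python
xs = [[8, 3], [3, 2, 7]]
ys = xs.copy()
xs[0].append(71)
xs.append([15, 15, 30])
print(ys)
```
[[8, 3, 71], [3, 2, 7]]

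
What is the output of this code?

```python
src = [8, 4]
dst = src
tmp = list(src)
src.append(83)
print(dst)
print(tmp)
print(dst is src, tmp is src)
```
[8, 4, 83]
[8, 4]
True False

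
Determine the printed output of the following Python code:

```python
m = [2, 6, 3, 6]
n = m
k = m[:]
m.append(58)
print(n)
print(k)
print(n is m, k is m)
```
[2, 6, 3, 6, 58]
[2, 6, 3, 6]
True False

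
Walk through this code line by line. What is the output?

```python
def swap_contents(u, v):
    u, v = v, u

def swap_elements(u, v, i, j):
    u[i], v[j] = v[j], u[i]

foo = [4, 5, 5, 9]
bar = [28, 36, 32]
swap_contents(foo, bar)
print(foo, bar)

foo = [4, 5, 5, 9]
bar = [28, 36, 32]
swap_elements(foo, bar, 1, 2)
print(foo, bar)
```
[4, 5, 5, 9] [28, 36, 32]
[4, 32, 5, 9] [28, 36, 5]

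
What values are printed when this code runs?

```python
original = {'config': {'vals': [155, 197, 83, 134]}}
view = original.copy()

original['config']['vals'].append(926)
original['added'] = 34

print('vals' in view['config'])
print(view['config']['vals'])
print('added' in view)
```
True
[155, 197, 83, 134, 926]
False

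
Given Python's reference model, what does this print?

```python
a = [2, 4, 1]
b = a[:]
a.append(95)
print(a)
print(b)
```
[2, 4, 1, 95]
[2, 4, 1]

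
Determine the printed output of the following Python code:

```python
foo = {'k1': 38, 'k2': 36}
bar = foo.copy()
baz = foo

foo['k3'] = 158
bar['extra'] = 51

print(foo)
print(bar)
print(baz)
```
{'k1': 38, 'k2': 36, 'k3': 158}
{'k1': 38, 'k2': 36, 'extra': 51}
{'k1': 38, 'k2': 36, 'k3': 158}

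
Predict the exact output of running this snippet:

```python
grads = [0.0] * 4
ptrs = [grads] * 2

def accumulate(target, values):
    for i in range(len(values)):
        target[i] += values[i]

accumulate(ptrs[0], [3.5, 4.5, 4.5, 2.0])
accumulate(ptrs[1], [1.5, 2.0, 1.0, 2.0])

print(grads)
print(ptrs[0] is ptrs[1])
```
[5.0, 6.5, 5.5, 4.0]
True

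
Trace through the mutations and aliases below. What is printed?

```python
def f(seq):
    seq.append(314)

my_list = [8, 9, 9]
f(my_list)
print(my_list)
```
[8, 9, 9, 314]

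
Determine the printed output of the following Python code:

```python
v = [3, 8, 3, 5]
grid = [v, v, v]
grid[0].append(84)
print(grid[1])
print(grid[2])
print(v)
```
[3, 8, 3, 5, 84]
[3, 8, 3, 5, 84]
[3, 8, 3, 5, 84]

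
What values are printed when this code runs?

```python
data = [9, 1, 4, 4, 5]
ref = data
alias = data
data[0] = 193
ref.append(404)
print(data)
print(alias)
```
[193, 1, 4, 4, 5, 404]
[193, 1, 4, 4, 5, 404]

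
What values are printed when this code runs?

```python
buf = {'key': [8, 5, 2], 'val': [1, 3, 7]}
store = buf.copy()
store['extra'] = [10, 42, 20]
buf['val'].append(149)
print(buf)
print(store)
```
{'key': [8, 5, 2], 'val': [1, 3, 7, 149]}
{'key': [8, 5, 2], 'val': [1, 3, 7, 149], 'extra': [10, 42, 20]}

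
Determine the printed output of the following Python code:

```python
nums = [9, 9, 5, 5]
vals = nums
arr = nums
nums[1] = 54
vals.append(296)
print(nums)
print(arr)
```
[9, 54, 5, 5, 296]
[9, 54, 5, 5, 296]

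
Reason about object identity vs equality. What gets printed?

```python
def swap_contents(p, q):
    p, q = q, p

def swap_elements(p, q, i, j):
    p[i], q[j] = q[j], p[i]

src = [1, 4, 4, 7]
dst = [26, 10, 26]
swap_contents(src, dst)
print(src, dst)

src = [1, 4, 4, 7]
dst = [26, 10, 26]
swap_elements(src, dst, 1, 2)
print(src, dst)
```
[1, 4, 4, 7] [26, 10, 26]
[1, 26, 4, 7] [26, 10, 4]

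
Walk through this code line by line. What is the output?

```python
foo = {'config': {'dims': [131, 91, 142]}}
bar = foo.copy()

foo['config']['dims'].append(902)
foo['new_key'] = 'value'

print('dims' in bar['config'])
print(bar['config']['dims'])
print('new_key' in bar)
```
True
[131, 91, 142, 902]
False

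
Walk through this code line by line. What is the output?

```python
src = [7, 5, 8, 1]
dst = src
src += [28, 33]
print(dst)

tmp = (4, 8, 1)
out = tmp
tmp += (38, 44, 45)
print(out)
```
[7, 5, 8, 1, 28, 33]
(4, 8, 1)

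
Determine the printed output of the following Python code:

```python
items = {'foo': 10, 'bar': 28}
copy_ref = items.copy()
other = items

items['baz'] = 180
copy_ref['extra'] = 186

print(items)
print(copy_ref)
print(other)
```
{'foo': 10, 'bar': 28, 'baz': 180}
{'foo': 10, 'bar': 28, 'extra': 186}
{'foo': 10, 'bar': 28, 'baz': 180}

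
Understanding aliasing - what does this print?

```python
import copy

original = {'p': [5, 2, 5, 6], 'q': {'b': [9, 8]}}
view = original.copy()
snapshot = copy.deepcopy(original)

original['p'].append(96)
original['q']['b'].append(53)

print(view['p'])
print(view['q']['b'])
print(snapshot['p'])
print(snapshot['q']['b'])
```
[5, 2, 5, 6, 96]
[9, 8, 53]
[5, 2, 5, 6]
[9, 8]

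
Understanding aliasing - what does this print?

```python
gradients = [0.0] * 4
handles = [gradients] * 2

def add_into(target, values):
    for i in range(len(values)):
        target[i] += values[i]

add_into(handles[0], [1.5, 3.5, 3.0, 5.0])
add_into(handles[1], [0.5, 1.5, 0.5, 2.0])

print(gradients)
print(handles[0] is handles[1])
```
[2.0, 5.0, 3.5, 7.0]
True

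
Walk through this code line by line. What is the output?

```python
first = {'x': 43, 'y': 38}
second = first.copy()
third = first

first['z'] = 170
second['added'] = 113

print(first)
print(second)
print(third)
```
{'x': 43, 'y': 38, 'z': 170}
{'x': 43, 'y': 38, 'added': 113}
{'x': 43, 'y': 38, 'z': 170}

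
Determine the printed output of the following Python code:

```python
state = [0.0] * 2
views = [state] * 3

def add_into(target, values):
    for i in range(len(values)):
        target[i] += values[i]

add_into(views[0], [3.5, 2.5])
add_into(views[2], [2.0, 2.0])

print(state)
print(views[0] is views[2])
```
[5.5, 4.5]
True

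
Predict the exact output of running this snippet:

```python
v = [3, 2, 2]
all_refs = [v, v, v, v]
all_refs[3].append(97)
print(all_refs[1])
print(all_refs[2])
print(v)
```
[3, 2, 2, 97]
[3, 2, 2, 97]
[3, 2, 2, 97]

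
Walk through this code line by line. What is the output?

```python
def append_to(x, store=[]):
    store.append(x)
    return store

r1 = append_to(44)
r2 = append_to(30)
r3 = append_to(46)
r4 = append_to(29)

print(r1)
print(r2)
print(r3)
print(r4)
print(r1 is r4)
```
[44, 30, 46, 29]
[44, 30, 46, 29]
[44, 30, 46, 29]
[44, 30, 46, 29]
True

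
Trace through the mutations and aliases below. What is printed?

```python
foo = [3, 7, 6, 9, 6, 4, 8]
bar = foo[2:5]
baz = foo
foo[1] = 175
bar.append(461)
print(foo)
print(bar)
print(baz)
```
[3, 175, 6, 9, 6, 4, 8]
[6, 9, 6, 461]
[3, 175, 6, 9, 6, 4, 8]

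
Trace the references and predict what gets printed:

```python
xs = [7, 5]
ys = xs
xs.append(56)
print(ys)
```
[7, 5, 56]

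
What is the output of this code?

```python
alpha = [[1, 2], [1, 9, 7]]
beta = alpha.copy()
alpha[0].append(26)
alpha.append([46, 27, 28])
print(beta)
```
[[1, 2, 26], [1, 9, 7]]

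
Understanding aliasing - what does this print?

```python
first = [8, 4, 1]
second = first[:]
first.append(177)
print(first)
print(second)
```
[8, 4, 1, 177]
[8, 4, 1]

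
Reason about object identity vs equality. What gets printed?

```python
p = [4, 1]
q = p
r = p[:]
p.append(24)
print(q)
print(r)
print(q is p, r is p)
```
[4, 1, 24]
[4, 1]
True False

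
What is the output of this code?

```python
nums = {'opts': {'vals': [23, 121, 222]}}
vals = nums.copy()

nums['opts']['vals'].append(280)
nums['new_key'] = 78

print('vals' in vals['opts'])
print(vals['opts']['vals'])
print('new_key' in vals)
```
True
[23, 121, 222, 280]
False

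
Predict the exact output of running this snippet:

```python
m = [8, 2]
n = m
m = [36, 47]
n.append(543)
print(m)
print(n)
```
[36, 47]
[8, 2, 543]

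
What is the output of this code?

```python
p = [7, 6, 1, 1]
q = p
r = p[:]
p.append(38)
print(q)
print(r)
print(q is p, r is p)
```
[7, 6, 1, 1, 38]
[7, 6, 1, 1]
True False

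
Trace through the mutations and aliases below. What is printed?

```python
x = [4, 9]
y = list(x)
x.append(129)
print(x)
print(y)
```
[4, 9, 129]
[4, 9]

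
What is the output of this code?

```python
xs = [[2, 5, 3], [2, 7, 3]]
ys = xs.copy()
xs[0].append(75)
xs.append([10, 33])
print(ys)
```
[[2, 5, 3, 75], [2, 7, 3]]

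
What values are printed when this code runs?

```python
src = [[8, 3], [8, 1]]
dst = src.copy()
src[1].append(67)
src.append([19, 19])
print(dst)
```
[[8, 3], [8, 1, 67]]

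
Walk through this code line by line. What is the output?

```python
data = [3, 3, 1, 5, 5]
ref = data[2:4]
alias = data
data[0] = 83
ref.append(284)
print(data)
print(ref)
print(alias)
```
[83, 3, 1, 5, 5]
[1, 5, 284]
[83, 3, 1, 5, 5]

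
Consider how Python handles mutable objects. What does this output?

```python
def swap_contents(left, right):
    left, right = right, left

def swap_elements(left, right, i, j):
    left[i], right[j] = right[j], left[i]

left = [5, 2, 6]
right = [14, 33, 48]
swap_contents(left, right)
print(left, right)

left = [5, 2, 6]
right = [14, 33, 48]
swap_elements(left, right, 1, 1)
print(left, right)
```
[5, 2, 6] [14, 33, 48]
[5, 33, 6] [14, 2, 48]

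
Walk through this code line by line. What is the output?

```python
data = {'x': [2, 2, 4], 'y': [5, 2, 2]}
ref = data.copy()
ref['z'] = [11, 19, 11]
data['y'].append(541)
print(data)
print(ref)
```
{'x': [2, 2, 4], 'y': [5, 2, 2, 541]}
{'x': [2, 2, 4], 'y': [5, 2, 2, 541], 'z': [11, 19, 11]}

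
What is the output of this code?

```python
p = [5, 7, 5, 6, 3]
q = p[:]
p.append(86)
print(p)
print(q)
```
[5, 7, 5, 6, 3, 86]
[5, 7, 5, 6, 3]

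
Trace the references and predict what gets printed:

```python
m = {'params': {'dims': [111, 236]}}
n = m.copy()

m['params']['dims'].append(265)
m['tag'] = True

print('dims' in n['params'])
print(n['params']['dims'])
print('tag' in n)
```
True
[111, 236, 265]
False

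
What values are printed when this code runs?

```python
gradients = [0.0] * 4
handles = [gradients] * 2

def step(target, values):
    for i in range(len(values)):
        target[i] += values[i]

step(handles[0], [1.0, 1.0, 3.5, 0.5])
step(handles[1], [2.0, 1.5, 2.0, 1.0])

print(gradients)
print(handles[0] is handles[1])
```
[3.0, 2.5, 5.5, 1.5]
True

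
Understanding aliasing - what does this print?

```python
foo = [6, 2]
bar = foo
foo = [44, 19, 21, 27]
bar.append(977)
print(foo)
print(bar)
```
[44, 19, 21, 27]
[6, 2, 977]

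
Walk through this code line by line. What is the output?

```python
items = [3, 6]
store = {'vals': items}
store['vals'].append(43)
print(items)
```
[3, 6, 43]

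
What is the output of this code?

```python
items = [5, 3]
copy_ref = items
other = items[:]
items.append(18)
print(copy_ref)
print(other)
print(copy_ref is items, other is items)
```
[5, 3, 18]
[5, 3]
True False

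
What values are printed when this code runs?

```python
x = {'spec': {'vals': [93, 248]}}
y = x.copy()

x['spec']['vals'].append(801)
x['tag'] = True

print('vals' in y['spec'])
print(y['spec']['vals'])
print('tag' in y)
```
True
[93, 248, 801]
False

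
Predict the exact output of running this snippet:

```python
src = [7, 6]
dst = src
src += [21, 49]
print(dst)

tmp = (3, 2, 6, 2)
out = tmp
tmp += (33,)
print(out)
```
[7, 6, 21, 49]
(3, 2, 6, 2)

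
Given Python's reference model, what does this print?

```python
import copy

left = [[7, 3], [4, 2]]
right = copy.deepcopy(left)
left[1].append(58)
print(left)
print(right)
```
[[7, 3], [4, 2, 58]]
[[7, 3], [4, 2]]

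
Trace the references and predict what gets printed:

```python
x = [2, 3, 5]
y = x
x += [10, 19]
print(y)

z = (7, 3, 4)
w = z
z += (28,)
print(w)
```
[2, 3, 5, 10, 19]
(7, 3, 4)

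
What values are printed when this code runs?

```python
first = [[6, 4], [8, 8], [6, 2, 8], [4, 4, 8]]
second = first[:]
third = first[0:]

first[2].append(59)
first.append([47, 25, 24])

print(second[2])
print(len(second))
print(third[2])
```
[6, 2, 8, 59]
4
[6, 2, 8, 59]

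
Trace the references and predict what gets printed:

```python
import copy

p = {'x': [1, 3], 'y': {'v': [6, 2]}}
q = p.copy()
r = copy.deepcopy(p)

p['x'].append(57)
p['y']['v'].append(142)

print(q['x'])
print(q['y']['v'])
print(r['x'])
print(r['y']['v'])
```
[1, 3, 57]
[6, 2, 142]
[1, 3]
[6, 2]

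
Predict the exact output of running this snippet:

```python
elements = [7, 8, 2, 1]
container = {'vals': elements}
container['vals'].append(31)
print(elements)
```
[7, 8, 2, 1, 31]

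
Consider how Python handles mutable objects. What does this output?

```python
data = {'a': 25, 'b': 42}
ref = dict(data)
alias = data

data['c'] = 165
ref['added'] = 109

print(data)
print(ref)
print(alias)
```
{'a': 25, 'b': 42, 'c': 165}
{'a': 25, 'b': 42, 'added': 109}
{'a': 25, 'b': 42, 'c': 165}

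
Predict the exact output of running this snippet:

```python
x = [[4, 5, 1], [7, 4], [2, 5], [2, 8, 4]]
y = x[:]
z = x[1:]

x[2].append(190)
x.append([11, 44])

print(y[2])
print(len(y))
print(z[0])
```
[2, 5, 190]
4
[7, 4]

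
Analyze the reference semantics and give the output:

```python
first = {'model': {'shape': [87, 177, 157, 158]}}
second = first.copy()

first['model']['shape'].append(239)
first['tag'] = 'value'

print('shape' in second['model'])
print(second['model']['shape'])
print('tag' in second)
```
True
[87, 177, 157, 158, 239]
False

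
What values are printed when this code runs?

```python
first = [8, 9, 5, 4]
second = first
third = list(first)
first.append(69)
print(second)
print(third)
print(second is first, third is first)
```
[8, 9, 5, 4, 69]
[8, 9, 5, 4]
True False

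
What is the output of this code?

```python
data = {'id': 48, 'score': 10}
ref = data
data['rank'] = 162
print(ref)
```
{'id': 48, 'score': 10, 'rank': 162}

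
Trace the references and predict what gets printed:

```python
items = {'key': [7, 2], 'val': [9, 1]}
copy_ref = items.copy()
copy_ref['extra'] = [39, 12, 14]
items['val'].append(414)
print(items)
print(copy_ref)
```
{'key': [7, 2], 'val': [9, 1, 414]}
{'key': [7, 2], 'val': [9, 1, 414], 'extra': [39, 12, 14]}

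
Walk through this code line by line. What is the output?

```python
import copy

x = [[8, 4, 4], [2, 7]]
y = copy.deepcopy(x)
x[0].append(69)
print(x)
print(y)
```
[[8, 4, 4, 69], [2, 7]]
[[8, 4, 4], [2, 7]]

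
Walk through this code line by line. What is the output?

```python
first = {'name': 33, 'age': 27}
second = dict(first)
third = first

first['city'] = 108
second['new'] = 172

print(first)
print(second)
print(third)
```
{'name': 33, 'age': 27, 'city': 108}
{'name': 33, 'age': 27, 'new': 172}
{'name': 33, 'age': 27, 'city': 108}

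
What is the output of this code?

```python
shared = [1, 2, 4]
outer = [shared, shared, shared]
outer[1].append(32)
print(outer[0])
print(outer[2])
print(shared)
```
[1, 2, 4, 32]
[1, 2, 4, 32]
[1, 2, 4, 32]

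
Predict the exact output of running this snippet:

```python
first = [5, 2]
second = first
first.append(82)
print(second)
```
[5, 2, 82]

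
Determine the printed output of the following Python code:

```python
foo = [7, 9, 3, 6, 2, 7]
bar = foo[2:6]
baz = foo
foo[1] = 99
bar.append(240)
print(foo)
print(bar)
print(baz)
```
[7, 99, 3, 6, 2, 7]
[3, 6, 2, 7, 240]
[7, 99, 3, 6, 2, 7]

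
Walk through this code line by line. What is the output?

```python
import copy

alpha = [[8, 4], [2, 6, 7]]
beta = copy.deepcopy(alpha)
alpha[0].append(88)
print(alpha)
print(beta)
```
[[8, 4, 88], [2, 6, 7]]
[[8, 4], [2, 6, 7]]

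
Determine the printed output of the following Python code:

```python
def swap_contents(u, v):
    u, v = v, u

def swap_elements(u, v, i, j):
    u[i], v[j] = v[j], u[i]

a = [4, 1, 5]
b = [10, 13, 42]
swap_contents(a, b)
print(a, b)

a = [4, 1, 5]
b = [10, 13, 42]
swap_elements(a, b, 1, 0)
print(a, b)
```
[4, 1, 5] [10, 13, 42]
[4, 10, 5] [1, 13, 42]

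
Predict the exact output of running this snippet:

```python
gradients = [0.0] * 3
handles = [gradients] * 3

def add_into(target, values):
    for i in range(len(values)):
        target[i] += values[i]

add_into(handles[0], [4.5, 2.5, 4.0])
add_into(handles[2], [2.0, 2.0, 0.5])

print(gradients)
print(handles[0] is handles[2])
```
[6.5, 4.5, 4.5]
True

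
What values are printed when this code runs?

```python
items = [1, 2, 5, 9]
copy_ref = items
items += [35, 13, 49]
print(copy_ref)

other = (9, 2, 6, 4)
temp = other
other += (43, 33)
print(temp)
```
[1, 2, 5, 9, 35, 13, 49]
(9, 2, 6, 4)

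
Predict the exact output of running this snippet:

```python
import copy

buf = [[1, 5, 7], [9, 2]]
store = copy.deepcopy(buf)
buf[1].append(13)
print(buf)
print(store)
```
[[1, 5, 7], [9, 2, 13]]
[[1, 5, 7], [9, 2]]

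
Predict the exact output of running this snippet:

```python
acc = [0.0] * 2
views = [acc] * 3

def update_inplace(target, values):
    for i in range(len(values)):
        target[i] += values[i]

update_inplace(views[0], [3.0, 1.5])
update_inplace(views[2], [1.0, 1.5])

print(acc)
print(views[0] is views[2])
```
[4.0, 3.0]
True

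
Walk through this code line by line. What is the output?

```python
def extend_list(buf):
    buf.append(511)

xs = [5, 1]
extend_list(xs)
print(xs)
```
[5, 1, 511]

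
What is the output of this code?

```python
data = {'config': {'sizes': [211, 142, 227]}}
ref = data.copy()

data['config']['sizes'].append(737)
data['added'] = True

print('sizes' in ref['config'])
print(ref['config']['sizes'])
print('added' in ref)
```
True
[211, 142, 227, 737]
False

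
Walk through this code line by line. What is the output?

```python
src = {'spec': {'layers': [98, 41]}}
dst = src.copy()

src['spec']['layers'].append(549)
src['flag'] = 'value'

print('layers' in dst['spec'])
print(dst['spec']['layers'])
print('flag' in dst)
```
True
[98, 41, 549]
False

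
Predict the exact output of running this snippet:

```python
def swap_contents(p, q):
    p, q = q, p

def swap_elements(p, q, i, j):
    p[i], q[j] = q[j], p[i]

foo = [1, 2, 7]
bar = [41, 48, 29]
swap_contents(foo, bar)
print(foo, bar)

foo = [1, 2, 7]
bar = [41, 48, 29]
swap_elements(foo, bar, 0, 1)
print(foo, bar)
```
[1, 2, 7] [41, 48, 29]
[48, 2, 7] [41, 1, 29]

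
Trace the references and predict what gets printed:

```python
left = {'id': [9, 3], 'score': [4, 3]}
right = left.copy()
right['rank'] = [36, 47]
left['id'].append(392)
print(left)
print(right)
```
{'id': [9, 3, 392], 'score': [4, 3]}
{'id': [9, 3, 392], 'score': [4, 3], 'rank': [36, 47]}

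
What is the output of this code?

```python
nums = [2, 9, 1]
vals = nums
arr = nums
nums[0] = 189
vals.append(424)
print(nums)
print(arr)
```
[189, 9, 1, 424]
[189, 9, 1, 424]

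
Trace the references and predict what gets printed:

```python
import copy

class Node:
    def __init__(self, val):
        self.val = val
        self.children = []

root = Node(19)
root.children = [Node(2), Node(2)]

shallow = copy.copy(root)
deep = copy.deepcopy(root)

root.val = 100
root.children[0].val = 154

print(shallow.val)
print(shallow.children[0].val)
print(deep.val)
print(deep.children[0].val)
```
19
154
19
2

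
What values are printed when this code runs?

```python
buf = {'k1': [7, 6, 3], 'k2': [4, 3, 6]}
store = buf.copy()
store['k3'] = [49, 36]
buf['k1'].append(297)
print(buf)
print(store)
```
{'k1': [7, 6, 3, 297], 'k2': [4, 3, 6]}
{'k1': [7, 6, 3, 297], 'k2': [4, 3, 6], 'k3': [49, 36]}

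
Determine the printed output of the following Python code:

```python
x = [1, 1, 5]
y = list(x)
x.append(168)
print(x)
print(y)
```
[1, 1, 5, 168]
[1, 1, 5]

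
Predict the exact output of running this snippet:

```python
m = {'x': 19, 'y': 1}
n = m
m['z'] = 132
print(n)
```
{'x': 19, 'y': 1, 'z': 132}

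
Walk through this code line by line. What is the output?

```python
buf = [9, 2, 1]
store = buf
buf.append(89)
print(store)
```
[9, 2, 1, 89]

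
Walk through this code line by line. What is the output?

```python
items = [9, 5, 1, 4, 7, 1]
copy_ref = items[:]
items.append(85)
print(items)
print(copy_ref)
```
[9, 5, 1, 4, 7, 1, 85]
[9, 5, 1, 4, 7, 1]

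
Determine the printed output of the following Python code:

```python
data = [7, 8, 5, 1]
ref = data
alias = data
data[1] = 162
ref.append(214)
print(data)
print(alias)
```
[7, 162, 5, 1, 214]
[7, 162, 5, 1, 214]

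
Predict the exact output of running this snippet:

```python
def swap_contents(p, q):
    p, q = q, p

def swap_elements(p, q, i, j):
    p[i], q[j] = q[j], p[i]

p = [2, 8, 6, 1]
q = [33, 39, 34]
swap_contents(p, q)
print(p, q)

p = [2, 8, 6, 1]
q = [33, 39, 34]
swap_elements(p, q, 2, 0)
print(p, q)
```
[2, 8, 6, 1] [33, 39, 34]
[2, 8, 33, 1] [6, 39, 34]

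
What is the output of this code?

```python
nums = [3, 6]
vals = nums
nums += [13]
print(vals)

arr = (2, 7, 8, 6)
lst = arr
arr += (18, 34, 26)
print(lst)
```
[3, 6, 13]
(2, 7, 8, 6)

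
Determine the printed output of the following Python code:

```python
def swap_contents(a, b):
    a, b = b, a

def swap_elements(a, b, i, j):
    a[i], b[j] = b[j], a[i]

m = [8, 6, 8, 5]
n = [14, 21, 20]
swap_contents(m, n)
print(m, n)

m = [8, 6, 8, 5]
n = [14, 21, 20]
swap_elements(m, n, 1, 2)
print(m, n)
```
[8, 6, 8, 5] [14, 21, 20]
[8, 20, 8, 5] [14, 21, 6]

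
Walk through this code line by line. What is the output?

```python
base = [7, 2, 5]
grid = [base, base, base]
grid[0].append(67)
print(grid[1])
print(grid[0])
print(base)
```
[7, 2, 5, 67]
[7, 2, 5, 67]
[7, 2, 5, 67]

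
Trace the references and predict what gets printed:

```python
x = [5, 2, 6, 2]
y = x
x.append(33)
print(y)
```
[5, 2, 6, 2, 33]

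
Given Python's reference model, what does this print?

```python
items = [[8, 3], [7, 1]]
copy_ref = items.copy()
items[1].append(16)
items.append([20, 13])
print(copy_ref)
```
[[8, 3], [7, 1, 16]]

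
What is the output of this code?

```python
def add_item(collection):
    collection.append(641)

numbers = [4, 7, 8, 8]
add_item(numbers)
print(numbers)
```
[4, 7, 8, 8, 641]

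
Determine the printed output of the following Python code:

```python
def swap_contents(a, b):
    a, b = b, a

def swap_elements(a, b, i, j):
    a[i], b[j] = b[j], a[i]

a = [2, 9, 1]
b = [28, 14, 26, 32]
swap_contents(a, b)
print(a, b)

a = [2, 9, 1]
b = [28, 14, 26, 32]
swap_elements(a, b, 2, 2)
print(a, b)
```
[2, 9, 1] [28, 14, 26, 32]
[2, 9, 26] [28, 14, 1, 32]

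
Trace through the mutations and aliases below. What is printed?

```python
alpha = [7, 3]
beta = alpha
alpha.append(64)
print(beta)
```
[7, 3, 64]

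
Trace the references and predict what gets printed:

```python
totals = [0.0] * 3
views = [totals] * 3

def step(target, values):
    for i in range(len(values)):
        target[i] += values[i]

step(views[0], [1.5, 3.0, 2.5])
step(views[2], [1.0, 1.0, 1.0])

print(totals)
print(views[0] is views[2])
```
[2.5, 4.0, 3.5]
True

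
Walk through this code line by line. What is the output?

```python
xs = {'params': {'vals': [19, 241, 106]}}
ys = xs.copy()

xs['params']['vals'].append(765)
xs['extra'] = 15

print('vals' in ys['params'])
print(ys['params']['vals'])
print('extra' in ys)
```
True
[19, 241, 106, 765]
False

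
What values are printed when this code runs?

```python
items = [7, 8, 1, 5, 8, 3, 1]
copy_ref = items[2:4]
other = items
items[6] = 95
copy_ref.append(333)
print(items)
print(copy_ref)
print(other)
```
[7, 8, 1, 5, 8, 3, 95]
[1, 5, 333]
[7, 8, 1, 5, 8, 3, 95]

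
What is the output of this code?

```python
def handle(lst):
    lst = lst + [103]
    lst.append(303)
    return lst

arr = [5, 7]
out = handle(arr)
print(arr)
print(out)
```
[5, 7]
[5, 7, 103, 303]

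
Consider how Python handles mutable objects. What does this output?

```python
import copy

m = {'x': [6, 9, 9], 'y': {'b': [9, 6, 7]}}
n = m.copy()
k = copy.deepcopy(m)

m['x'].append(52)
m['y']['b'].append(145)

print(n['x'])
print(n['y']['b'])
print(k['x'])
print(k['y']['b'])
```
[6, 9, 9, 52]
[9, 6, 7, 145]
[6, 9, 9]
[9, 6, 7]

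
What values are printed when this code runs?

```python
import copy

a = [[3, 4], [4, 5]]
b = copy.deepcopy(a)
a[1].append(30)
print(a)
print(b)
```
[[3, 4], [4, 5, 30]]
[[3, 4], [4, 5]]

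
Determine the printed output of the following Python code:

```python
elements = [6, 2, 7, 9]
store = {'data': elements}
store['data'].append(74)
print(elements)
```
[6, 2, 7, 9, 74]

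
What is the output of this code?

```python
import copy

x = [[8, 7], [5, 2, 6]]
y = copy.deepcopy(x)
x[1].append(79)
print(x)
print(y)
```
[[8, 7], [5, 2, 6, 79]]
[[8, 7], [5, 2, 6]]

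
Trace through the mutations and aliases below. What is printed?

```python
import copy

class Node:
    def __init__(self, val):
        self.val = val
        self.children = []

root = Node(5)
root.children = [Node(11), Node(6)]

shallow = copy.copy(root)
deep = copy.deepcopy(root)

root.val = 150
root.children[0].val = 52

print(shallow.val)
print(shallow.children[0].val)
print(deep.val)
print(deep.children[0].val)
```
5
52
5
11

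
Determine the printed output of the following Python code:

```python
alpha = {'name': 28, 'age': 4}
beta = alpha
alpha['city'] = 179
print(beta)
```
{'name': 28, 'age': 4, 'city': 179}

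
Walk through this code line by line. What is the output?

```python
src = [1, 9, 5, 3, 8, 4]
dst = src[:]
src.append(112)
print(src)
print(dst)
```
[1, 9, 5, 3, 8, 4, 112]
[1, 9, 5, 3, 8, 4]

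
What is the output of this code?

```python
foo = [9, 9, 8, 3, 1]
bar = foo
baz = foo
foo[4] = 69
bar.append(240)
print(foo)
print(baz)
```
[9, 9, 8, 3, 69, 240]
[9, 9, 8, 3, 69, 240]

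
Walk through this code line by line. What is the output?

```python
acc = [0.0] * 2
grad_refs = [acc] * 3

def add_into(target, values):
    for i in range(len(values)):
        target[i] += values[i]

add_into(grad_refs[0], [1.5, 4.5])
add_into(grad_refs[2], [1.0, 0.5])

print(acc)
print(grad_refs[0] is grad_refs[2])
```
[2.5, 5.0]
True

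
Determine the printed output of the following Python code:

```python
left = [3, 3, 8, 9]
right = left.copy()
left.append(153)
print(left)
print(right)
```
[3, 3, 8, 9, 153]
[3, 3, 8, 9]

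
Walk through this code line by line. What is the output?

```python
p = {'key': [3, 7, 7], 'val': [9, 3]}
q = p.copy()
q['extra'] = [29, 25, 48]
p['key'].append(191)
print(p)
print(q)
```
{'key': [3, 7, 7, 191], 'val': [9, 3]}
{'key': [3, 7, 7, 191], 'val': [9, 3], 'extra': [29, 25, 48]}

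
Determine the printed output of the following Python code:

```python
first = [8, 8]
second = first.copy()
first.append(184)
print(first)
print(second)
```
[8, 8, 184]
[8, 8]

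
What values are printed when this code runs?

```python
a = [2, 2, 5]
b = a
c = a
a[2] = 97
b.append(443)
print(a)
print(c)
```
[2, 2, 97, 443]
[2, 2, 97, 443]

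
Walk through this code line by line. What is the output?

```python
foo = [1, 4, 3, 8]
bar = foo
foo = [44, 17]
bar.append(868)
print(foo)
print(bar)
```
[44, 17]
[1, 4, 3, 8, 868]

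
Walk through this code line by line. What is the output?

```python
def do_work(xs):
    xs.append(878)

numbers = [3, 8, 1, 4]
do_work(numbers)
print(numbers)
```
[3, 8, 1, 4, 878]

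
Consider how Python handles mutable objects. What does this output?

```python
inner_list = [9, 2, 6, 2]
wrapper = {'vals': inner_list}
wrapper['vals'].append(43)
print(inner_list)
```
[9, 2, 6, 2, 43]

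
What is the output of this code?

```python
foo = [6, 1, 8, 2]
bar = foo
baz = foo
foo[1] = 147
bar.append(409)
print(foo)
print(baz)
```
[6, 147, 8, 2, 409]
[6, 147, 8, 2, 409]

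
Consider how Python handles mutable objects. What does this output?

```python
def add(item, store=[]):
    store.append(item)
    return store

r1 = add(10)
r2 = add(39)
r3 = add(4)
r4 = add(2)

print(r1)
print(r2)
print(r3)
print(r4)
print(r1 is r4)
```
[10, 39, 4, 2]
[10, 39, 4, 2]
[10, 39, 4, 2]
[10, 39, 4, 2]
True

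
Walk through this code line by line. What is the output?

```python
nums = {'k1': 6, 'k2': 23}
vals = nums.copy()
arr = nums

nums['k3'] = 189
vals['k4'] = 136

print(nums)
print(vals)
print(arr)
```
{'k1': 6, 'k2': 23, 'k3': 189}
{'k1': 6, 'k2': 23, 'k4': 136}
{'k1': 6, 'k2': 23, 'k3': 189}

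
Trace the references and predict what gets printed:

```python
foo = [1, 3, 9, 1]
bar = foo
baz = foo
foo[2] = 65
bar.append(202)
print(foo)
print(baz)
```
[1, 3, 65, 1, 202]
[1, 3, 65, 1, 202]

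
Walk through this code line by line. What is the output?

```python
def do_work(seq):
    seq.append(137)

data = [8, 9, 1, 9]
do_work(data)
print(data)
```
[8, 9, 1, 9, 137]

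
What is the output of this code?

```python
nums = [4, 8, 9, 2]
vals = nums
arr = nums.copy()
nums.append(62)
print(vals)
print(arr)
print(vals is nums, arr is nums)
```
[4, 8, 9, 2, 62]
[4, 8, 9, 2]
True False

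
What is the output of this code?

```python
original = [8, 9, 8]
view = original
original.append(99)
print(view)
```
[8, 9, 8, 99]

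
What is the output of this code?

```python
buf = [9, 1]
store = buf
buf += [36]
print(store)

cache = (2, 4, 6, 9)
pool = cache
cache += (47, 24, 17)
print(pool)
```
[9, 1, 36]
(2, 4, 6, 9)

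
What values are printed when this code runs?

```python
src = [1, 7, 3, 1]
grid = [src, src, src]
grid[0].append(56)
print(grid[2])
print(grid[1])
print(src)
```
[1, 7, 3, 1, 56]
[1, 7, 3, 1, 56]
[1, 7, 3, 1, 56]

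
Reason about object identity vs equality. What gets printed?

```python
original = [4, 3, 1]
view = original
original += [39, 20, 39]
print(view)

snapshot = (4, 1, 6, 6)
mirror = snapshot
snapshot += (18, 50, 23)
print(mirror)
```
[4, 3, 1, 39, 20, 39]
(4, 1, 6, 6)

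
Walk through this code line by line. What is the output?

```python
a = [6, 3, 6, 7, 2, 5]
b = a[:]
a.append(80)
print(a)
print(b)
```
[6, 3, 6, 7, 2, 5, 80]
[6, 3, 6, 7, 2, 5]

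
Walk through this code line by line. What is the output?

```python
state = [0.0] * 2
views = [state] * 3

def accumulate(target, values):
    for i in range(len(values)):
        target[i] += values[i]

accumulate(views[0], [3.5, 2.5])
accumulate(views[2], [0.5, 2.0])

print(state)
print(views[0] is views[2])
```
[4.0, 4.5]
True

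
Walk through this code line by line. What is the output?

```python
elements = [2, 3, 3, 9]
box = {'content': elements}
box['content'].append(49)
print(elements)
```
[2, 3, 3, 9, 49]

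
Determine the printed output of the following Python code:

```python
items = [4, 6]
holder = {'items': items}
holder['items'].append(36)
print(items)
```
[4, 6, 36]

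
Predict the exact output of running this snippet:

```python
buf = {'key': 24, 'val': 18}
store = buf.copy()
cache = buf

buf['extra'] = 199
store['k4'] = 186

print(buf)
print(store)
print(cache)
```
{'key': 24, 'val': 18, 'extra': 199}
{'key': 24, 'val': 18, 'k4': 186}
{'key': 24, 'val': 18, 'extra': 199}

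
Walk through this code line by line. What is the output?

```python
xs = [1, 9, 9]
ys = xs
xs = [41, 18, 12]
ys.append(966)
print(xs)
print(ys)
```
[41, 18, 12]
[1, 9, 9, 966]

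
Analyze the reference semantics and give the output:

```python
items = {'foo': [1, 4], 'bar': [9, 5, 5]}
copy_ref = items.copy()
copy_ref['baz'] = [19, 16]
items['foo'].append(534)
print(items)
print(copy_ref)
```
{'foo': [1, 4, 534], 'bar': [9, 5, 5]}
{'foo': [1, 4, 534], 'bar': [9, 5, 5], 'baz': [19, 16]}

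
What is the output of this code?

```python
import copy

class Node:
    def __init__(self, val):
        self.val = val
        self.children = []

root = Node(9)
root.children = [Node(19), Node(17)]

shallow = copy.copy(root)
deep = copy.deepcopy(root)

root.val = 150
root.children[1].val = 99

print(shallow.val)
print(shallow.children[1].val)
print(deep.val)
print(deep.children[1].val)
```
9
99
9
17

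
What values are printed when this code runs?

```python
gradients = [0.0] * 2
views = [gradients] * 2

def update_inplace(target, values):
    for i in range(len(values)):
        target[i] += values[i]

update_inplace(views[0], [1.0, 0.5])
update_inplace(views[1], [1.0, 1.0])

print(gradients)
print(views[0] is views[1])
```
[2.0, 1.5]
True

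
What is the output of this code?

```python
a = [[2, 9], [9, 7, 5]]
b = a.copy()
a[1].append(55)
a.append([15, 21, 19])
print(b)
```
[[2, 9], [9, 7, 5, 55]]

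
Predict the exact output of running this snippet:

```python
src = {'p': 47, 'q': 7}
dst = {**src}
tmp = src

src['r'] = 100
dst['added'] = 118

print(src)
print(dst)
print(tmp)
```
{'p': 47, 'q': 7, 'r': 100}
{'p': 47, 'q': 7, 'added': 118}
{'p': 47, 'q': 7, 'r': 100}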